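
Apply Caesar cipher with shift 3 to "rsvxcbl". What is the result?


Caesar cipher: shift "rsvxcbl" by 3
  'r' (pos 17) + 3 = pos 20 = 'u'
  's' (pos 18) + 3 = pos 21 = 'v'
  'v' (pos 21) + 3 = pos 24 = 'y'
  'x' (pos 23) + 3 = pos 0 = 'a'
  'c' (pos 2) + 3 = pos 5 = 'f'
  'b' (pos 1) + 3 = pos 4 = 'e'
  'l' (pos 11) + 3 = pos 14 = 'o'
Result: uvyafeo

uvyafeo


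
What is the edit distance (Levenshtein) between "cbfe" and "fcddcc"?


Computing edit distance: "cbfe" -> "fcddcc"
DP table:
           f    c    d    d    c    c
      0    1    2    3    4    5    6
  c   1    1    1    2    3    4    5
  b   2    2    2    2    3    4    5
  f   3    2    3    3    3    4    5
  e   4    3    3    4    4    4    5
Edit distance = dp[4][6] = 5

5


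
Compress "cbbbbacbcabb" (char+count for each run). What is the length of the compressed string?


Input: cbbbbacbcabb
Runs:
  'c' x 1 => "c1"
  'b' x 4 => "b4"
  'a' x 1 => "a1"
  'c' x 1 => "c1"
  'b' x 1 => "b1"
  'c' x 1 => "c1"
  'a' x 1 => "a1"
  'b' x 2 => "b2"
Compressed: "c1b4a1c1b1c1a1b2"
Compressed length: 16

16


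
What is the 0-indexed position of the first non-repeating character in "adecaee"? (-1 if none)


Input: adecaee
Character frequencies:
  'a': 2
  'c': 1
  'd': 1
  'e': 3
Scanning left to right for freq == 1:
  Position 0 ('a'): freq=2, skip
  Position 1 ('d'): unique! => answer = 1

1


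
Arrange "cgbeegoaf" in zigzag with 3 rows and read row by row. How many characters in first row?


Zigzag "cgbeegoaf" into 3 rows:
Placing characters:
  'c' => row 0
  'g' => row 1
  'b' => row 2
  'e' => row 1
  'e' => row 0
  'g' => row 1
  'o' => row 2
  'a' => row 1
  'f' => row 0
Rows:
  Row 0: "cef"
  Row 1: "gega"
  Row 2: "bo"
First row length: 3

3


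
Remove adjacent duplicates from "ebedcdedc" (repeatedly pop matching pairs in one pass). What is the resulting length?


Input: ebedcdedc
Stack-based adjacent duplicate removal:
  Read 'e': push. Stack: e
  Read 'b': push. Stack: eb
  Read 'e': push. Stack: ebe
  Read 'd': push. Stack: ebed
  Read 'c': push. Stack: ebedc
  Read 'd': push. Stack: ebedcd
  Read 'e': push. Stack: ebedcde
  Read 'd': push. Stack: ebedcded
  Read 'c': push. Stack: ebedcdedc
Final stack: "ebedcdedc" (length 9)

9


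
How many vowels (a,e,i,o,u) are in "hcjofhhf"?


Input: hcjofhhf
Checking each character:
  'h' at position 0: consonant
  'c' at position 1: consonant
  'j' at position 2: consonant
  'o' at position 3: vowel (running total: 1)
  'f' at position 4: consonant
  'h' at position 5: consonant
  'h' at position 6: consonant
  'f' at position 7: consonant
Total vowels: 1

1


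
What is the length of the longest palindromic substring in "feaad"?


Input: "feaad"
Checking substrings for palindromes:
  [2:4] "aa" (len 2) => palindrome
Longest palindromic substring: "aa" with length 2

2


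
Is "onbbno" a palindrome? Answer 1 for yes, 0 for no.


Input: onbbno
Reversed: onbbno
  Compare pos 0 ('o') with pos 5 ('o'): match
  Compare pos 1 ('n') with pos 4 ('n'): match
  Compare pos 2 ('b') with pos 3 ('b'): match
Result: palindrome

1


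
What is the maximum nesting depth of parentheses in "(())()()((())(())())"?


Input: "(())()()((())(())())"
Tracking depth:
  Position 0 '(': depth becomes 1
  Position 1 '(': depth becomes 2
  Position 2 ')': depth becomes 1
  Position 3 ')': depth becomes 0
  Position 4 '(': depth becomes 1
  Position 5 ')': depth becomes 0
  Position 6 '(': depth becomes 1
  Position 7 ')': depth becomes 0
  Position 8 '(': depth becomes 1
  Position 9 '(': depth becomes 2
  Position 10 '(': depth becomes 3
  Position 11 ')': depth becomes 2
  Position 12 ')': depth becomes 1
  Position 13 '(': depth becomes 2
  Position 14 '(': depth becomes 3
  Position 15 ')': depth becomes 2
  Position 16 ')': depth becomes 1
  Position 17 '(': depth becomes 2
  Position 18 ')': depth becomes 1
  Position 19 ')': depth becomes 0
Maximum depth reached: 3

3


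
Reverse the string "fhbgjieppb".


Input: fhbgjieppb
Reading characters right to left:
  Position 9: 'b'
  Position 8: 'p'
  Position 7: 'p'
  Position 6: 'e'
  Position 5: 'i'
  Position 4: 'j'
  Position 3: 'g'
  Position 2: 'b'
  Position 1: 'h'
  Position 0: 'f'
Reversed: bppeijgbhf

bppeijgbhf


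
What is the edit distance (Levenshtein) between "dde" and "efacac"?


Computing edit distance: "dde" -> "efacac"
DP table:
           e    f    a    c    a    c
      0    1    2    3    4    5    6
  d   1    1    2    3    4    5    6
  d   2    2    2    3    4    5    6
  e   3    2    3    3    4    5    6
Edit distance = dp[3][6] = 6

6


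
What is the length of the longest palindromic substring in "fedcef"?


Input: "fedcef"
Checking substrings for palindromes:
  No multi-char palindromic substrings found
Longest palindromic substring: "f" with length 1

1


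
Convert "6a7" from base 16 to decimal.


Input: "6a7" in base 16
Positional expansion:
  Digit '6' (value 6) x 16^2 = 1536
  Digit 'a' (value 10) x 16^1 = 160
  Digit '7' (value 7) x 16^0 = 7
Sum = 1703

1703


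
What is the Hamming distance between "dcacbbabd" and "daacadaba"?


Comparing "dcacbbabd" and "daacadaba" position by position:
  Position 0: 'd' vs 'd' => same
  Position 1: 'c' vs 'a' => differ
  Position 2: 'a' vs 'a' => same
  Position 3: 'c' vs 'c' => same
  Position 4: 'b' vs 'a' => differ
  Position 5: 'b' vs 'd' => differ
  Position 6: 'a' vs 'a' => same
  Position 7: 'b' vs 'b' => same
  Position 8: 'd' vs 'a' => differ
Total differences (Hamming distance): 4

4


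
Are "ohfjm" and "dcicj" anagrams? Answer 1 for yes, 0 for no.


Strings: "ohfjm", "dcicj"
Sorted first:  fhjmo
Sorted second: ccdij
Differ at position 0: 'f' vs 'c' => not anagrams

0


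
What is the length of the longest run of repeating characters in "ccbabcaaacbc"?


Input: "ccbabcaaacbc"
Scanning for longest run:
  Position 1 ('c'): continues run of 'c', length=2
  Position 2 ('b'): new char, reset run to 1
  Position 3 ('a'): new char, reset run to 1
  Position 4 ('b'): new char, reset run to 1
  Position 5 ('c'): new char, reset run to 1
  Position 6 ('a'): new char, reset run to 1
  Position 7 ('a'): continues run of 'a', length=2
  Position 8 ('a'): continues run of 'a', length=3
  Position 9 ('c'): new char, reset run to 1
  Position 10 ('b'): new char, reset run to 1
  Position 11 ('c'): new char, reset run to 1
Longest run: 'a' with length 3

3


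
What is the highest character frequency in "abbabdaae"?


Input: abbabdaae
Character counts:
  'a': 4
  'b': 3
  'd': 1
  'e': 1
Maximum frequency: 4

4


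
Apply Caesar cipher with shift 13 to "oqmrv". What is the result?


Caesar cipher: shift "oqmrv" by 13
  'o' (pos 14) + 13 = pos 1 = 'b'
  'q' (pos 16) + 13 = pos 3 = 'd'
  'm' (pos 12) + 13 = pos 25 = 'z'
  'r' (pos 17) + 13 = pos 4 = 'e'
  'v' (pos 21) + 13 = pos 8 = 'i'
Result: bdzei

bdzei


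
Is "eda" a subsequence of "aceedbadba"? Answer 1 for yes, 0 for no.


Check if "eda" is a subsequence of "aceedbadba"
Greedy scan:
  Position 0 ('a'): no match needed
  Position 1 ('c'): no match needed
  Position 2 ('e'): matches sub[0] = 'e'
  Position 3 ('e'): no match needed
  Position 4 ('d'): matches sub[1] = 'd'
  Position 5 ('b'): no match needed
  Position 6 ('a'): matches sub[2] = 'a'
  Position 7 ('d'): no match needed
  Position 8 ('b'): no match needed
  Position 9 ('a'): no match needed
All 3 characters matched => is a subsequence

1


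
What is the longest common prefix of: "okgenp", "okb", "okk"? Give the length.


Words: okgenp, okb, okk
  Position 0: all 'o' => match
  Position 1: all 'k' => match
  Position 2: ('g', 'b', 'k') => mismatch, stop
LCP = "ok" (length 2)

2


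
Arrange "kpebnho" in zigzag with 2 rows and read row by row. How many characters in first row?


Zigzag "kpebnho" into 2 rows:
Placing characters:
  'k' => row 0
  'p' => row 1
  'e' => row 0
  'b' => row 1
  'n' => row 0
  'h' => row 1
  'o' => row 0
Rows:
  Row 0: "keno"
  Row 1: "pbh"
First row length: 4

4


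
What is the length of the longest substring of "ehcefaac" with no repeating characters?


Input: "ehcefaac"
Sliding window (track last position of each char):
  Position 0 ('e'): window [0,0] length 1 -- new best
  Position 1 ('h'): window [0,1] length 2 -- new best
  Position 2 ('c'): window [0,2] length 3 -- new best
  Position 3 ('e'): repeat (last at 0), move window start to 1
  Position 3 ('e'): window [1,3] length 3
  Position 4 ('f'): window [1,4] length 4 -- new best
  Position 5 ('a'): window [1,5] length 5 -- new best
  Position 6 ('a'): repeat (last at 5), move window start to 6
  Position 6 ('a'): window [6,6] length 1
  Position 7 ('c'): window [6,7] length 2
Longest substring with no repeats: "hcefa" with length 5

5


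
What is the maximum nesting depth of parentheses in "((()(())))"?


Input: "((()(())))"
Tracking depth:
  Position 0 '(': depth becomes 1
  Position 1 '(': depth becomes 2
  Position 2 '(': depth becomes 3
  Position 3 ')': depth becomes 2
  Position 4 '(': depth becomes 3
  Position 5 '(': depth becomes 4
  Position 6 ')': depth becomes 3
  Position 7 ')': depth becomes 2
  Position 8 ')': depth becomes 1
  Position 9 ')': depth becomes 0
Maximum depth reached: 4

4


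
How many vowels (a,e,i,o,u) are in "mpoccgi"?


Input: mpoccgi
Checking each character:
  'm' at position 0: consonant
  'p' at position 1: consonant
  'o' at position 2: vowel (running total: 1)
  'c' at position 3: consonant
  'c' at position 4: consonant
  'g' at position 5: consonant
  'i' at position 6: vowel (running total: 2)
Total vowels: 2

2


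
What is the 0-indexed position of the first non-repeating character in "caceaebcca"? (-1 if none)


Input: caceaebcca
Character frequencies:
  'a': 3
  'b': 1
  'c': 4
  'e': 2
Scanning left to right for freq == 1:
  Position 0 ('c'): freq=4, skip
  Position 1 ('a'): freq=3, skip
  Position 2 ('c'): freq=4, skip
  Position 3 ('e'): freq=2, skip
  Position 4 ('a'): freq=3, skip
  Position 5 ('e'): freq=2, skip
  Position 6 ('b'): unique! => answer = 6

6


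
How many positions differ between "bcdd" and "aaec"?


Comparing "bcdd" and "aaec" position by position:
  Position 0: 'b' vs 'a' => DIFFER
  Position 1: 'c' vs 'a' => DIFFER
  Position 2: 'd' vs 'e' => DIFFER
  Position 3: 'd' vs 'c' => DIFFER
Positions that differ: 4

4


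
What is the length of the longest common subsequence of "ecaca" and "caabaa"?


LCS of "ecaca" and "caabaa"
DP table:
           c    a    a    b    a    a
      0    0    0    0    0    0    0
  e   0    0    0    0    0    0    0
  c   0    1    1    1    1    1    1
  a   0    1    2    2    2    2    2
  c   0    1    2    2    2    2    2
  a   0    1    2    3    3    3    3
LCS length = dp[5][6] = 3

3


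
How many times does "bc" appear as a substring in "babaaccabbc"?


Searching for "bc" in "babaaccabbc"
Scanning each position:
  Position 0: "ba" => no
  Position 1: "ab" => no
  Position 2: "ba" => no
  Position 3: "aa" => no
  Position 4: "ac" => no
  Position 5: "cc" => no
  Position 6: "ca" => no
  Position 7: "ab" => no
  Position 8: "bb" => no
  Position 9: "bc" => MATCH
Total occurrences: 1

1


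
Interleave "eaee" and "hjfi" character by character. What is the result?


Interleaving "eaee" and "hjfi":
  Position 0: 'e' from first, 'h' from second => "eh"
  Position 1: 'a' from first, 'j' from second => "aj"
  Position 2: 'e' from first, 'f' from second => "ef"
  Position 3: 'e' from first, 'i' from second => "ei"
Result: ehajefei

ehajefei


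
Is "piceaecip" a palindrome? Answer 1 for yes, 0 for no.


Input: piceaecip
Reversed: piceaecip
  Compare pos 0 ('p') with pos 8 ('p'): match
  Compare pos 1 ('i') with pos 7 ('i'): match
  Compare pos 2 ('c') with pos 6 ('c'): match
  Compare pos 3 ('e') with pos 5 ('e'): match
Result: palindrome

1


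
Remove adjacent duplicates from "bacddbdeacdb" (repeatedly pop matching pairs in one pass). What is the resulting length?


Input: bacddbdeacdb
Stack-based adjacent duplicate removal:
  Read 'b': push. Stack: b
  Read 'a': push. Stack: ba
  Read 'c': push. Stack: bac
  Read 'd': push. Stack: bacd
  Read 'd': matches stack top 'd' => pop. Stack: bac
  Read 'b': push. Stack: bacb
  Read 'd': push. Stack: bacbd
  Read 'e': push. Stack: bacbde
  Read 'a': push. Stack: bacbdea
  Read 'c': push. Stack: bacbdeac
  Read 'd': push. Stack: bacbdeacd
  Read 'b': push. Stack: bacbdeacdb
Final stack: "bacbdeacdb" (length 10)

10


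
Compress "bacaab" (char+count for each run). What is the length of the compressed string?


Input: bacaab
Runs:
  'b' x 1 => "b1"
  'a' x 1 => "a1"
  'c' x 1 => "c1"
  'a' x 2 => "a2"
  'b' x 1 => "b1"
Compressed: "b1a1c1a2b1"
Compressed length: 10

10


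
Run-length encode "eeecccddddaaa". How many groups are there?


Input: eeecccddddaaa
Scanning for consecutive runs:
  Group 1: 'e' x 3 (positions 0-2)
  Group 2: 'c' x 3 (positions 3-5)
  Group 3: 'd' x 4 (positions 6-9)
  Group 4: 'a' x 3 (positions 10-12)
Total groups: 4

4


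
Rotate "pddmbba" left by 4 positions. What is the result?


Input: "pddmbba", rotate left by 4
First 4 characters: "pddm"
Remaining characters: "bba"
Concatenate remaining + first: "bba" + "pddm" = "bbapddm"

bbapddm


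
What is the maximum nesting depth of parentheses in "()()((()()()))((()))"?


Input: "()()((()()()))((()))"
Tracking depth:
  Position 0 '(': depth becomes 1
  Position 1 ')': depth becomes 0
  Position 2 '(': depth becomes 1
  Position 3 ')': depth becomes 0
  Position 4 '(': depth becomes 1
  Position 5 '(': depth becomes 2
  Position 6 '(': depth becomes 3
  Position 7 ')': depth becomes 2
  Position 8 '(': depth becomes 3
  Position 9 ')': depth becomes 2
  Position 10 '(': depth becomes 3
  Position 11 ')': depth becomes 2
  Position 12 ')': depth becomes 1
  Position 13 ')': depth becomes 0
  Position 14 '(': depth becomes 1
  Position 15 '(': depth becomes 2
  Position 16 '(': depth becomes 3
  Position 17 ')': depth becomes 2
  Position 18 ')': depth becomes 1
  Position 19 ')': depth becomes 0
Maximum depth reached: 3

3


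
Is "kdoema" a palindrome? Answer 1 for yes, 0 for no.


Input: kdoema
Reversed: ameodk
  Compare pos 0 ('k') with pos 5 ('a'): MISMATCH
  Compare pos 1 ('d') with pos 4 ('m'): MISMATCH
  Compare pos 2 ('o') with pos 3 ('e'): MISMATCH
Result: not a palindrome

0


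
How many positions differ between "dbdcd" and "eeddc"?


Comparing "dbdcd" and "eeddc" position by position:
  Position 0: 'd' vs 'e' => DIFFER
  Position 1: 'b' vs 'e' => DIFFER
  Position 2: 'd' vs 'd' => same
  Position 3: 'c' vs 'd' => DIFFER
  Position 4: 'd' vs 'c' => DIFFER
Positions that differ: 4

4


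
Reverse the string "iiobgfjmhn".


Input: iiobgfjmhn
Reading characters right to left:
  Position 9: 'n'
  Position 8: 'h'
  Position 7: 'm'
  Position 6: 'j'
  Position 5: 'f'
  Position 4: 'g'
  Position 3: 'b'
  Position 2: 'o'
  Position 1: 'i'
  Position 0: 'i'
Reversed: nhmjfgboii

nhmjfgboii


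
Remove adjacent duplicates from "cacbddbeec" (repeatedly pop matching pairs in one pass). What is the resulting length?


Input: cacbddbeec
Stack-based adjacent duplicate removal:
  Read 'c': push. Stack: c
  Read 'a': push. Stack: ca
  Read 'c': push. Stack: cac
  Read 'b': push. Stack: cacb
  Read 'd': push. Stack: cacbd
  Read 'd': matches stack top 'd' => pop. Stack: cacb
  Read 'b': matches stack top 'b' => pop. Stack: cac
  Read 'e': push. Stack: cace
  Read 'e': matches stack top 'e' => pop. Stack: cac
  Read 'c': matches stack top 'c' => pop. Stack: ca
Final stack: "ca" (length 2)

2


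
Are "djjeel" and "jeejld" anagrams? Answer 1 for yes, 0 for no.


Strings: "djjeel", "jeejld"
Sorted first:  deejjl
Sorted second: deejjl
Sorted forms match => anagrams

1


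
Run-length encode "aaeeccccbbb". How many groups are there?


Input: aaeeccccbbb
Scanning for consecutive runs:
  Group 1: 'a' x 2 (positions 0-1)
  Group 2: 'e' x 2 (positions 2-3)
  Group 3: 'c' x 4 (positions 4-7)
  Group 4: 'b' x 3 (positions 8-10)
Total groups: 4

4


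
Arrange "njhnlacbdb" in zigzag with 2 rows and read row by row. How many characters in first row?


Zigzag "njhnlacbdb" into 2 rows:
Placing characters:
  'n' => row 0
  'j' => row 1
  'h' => row 0
  'n' => row 1
  'l' => row 0
  'a' => row 1
  'c' => row 0
  'b' => row 1
  'd' => row 0
  'b' => row 1
Rows:
  Row 0: "nhlcd"
  Row 1: "jnabb"
First row length: 5

5


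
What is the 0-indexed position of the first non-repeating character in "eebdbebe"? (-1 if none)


Input: eebdbebe
Character frequencies:
  'b': 3
  'd': 1
  'e': 4
Scanning left to right for freq == 1:
  Position 0 ('e'): freq=4, skip
  Position 1 ('e'): freq=4, skip
  Position 2 ('b'): freq=3, skip
  Position 3 ('d'): unique! => answer = 3

3


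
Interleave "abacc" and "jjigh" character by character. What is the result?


Interleaving "abacc" and "jjigh":
  Position 0: 'a' from first, 'j' from second => "aj"
  Position 1: 'b' from first, 'j' from second => "bj"
  Position 2: 'a' from first, 'i' from second => "ai"
  Position 3: 'c' from first, 'g' from second => "cg"
  Position 4: 'c' from first, 'h' from second => "ch"
Result: ajbjaicgch

ajbjaicgch


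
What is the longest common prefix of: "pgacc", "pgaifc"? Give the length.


Words: pgacc, pgaifc
  Position 0: all 'p' => match
  Position 1: all 'g' => match
  Position 2: all 'a' => match
  Position 3: ('c', 'i') => mismatch, stop
LCP = "pga" (length 3)

3


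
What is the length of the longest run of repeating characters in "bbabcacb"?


Input: "bbabcacb"
Scanning for longest run:
  Position 1 ('b'): continues run of 'b', length=2
  Position 2 ('a'): new char, reset run to 1
  Position 3 ('b'): new char, reset run to 1
  Position 4 ('c'): new char, reset run to 1
  Position 5 ('a'): new char, reset run to 1
  Position 6 ('c'): new char, reset run to 1
  Position 7 ('b'): new char, reset run to 1
Longest run: 'b' with length 2

2


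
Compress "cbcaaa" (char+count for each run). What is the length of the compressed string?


Input: cbcaaa
Runs:
  'c' x 1 => "c1"
  'b' x 1 => "b1"
  'c' x 1 => "c1"
  'a' x 3 => "a3"
Compressed: "c1b1c1a3"
Compressed length: 8

8


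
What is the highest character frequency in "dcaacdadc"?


Input: dcaacdadc
Character counts:
  'a': 3
  'c': 3
  'd': 3
Maximum frequency: 3

3


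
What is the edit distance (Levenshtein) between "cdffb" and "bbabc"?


Computing edit distance: "cdffb" -> "bbabc"
DP table:
           b    b    a    b    c
      0    1    2    3    4    5
  c   1    1    2    3    4    4
  d   2    2    2    3    4    5
  f   3    3    3    3    4    5
  f   4    4    4    4    4    5
  b   5    4    4    5    4    5
Edit distance = dp[5][5] = 5

5


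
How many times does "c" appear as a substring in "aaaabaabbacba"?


Searching for "c" in "aaaabaabbacba"
Scanning each position:
  Position 0: "a" => no
  Position 1: "a" => no
  Position 2: "a" => no
  Position 3: "a" => no
  Position 4: "b" => no
  Position 5: "a" => no
  Position 6: "a" => no
  Position 7: "b" => no
  Position 8: "b" => no
  Position 9: "a" => no
  Position 10: "c" => MATCH
  Position 11: "b" => no
  Position 12: "a" => no
Total occurrences: 1

1


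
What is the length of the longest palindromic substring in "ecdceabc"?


Input: "ecdceabc"
Checking substrings for palindromes:
  [0:5] "ecdce" (len 5) => palindrome
  [1:4] "cdc" (len 3) => palindrome
Longest palindromic substring: "ecdce" with length 5

5


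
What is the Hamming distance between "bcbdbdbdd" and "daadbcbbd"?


Comparing "bcbdbdbdd" and "daadbcbbd" position by position:
  Position 0: 'b' vs 'd' => differ
  Position 1: 'c' vs 'a' => differ
  Position 2: 'b' vs 'a' => differ
  Position 3: 'd' vs 'd' => same
  Position 4: 'b' vs 'b' => same
  Position 5: 'd' vs 'c' => differ
  Position 6: 'b' vs 'b' => same
  Position 7: 'd' vs 'b' => differ
  Position 8: 'd' vs 'd' => same
Total differences (Hamming distance): 5

5


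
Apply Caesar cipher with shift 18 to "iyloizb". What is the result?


Caesar cipher: shift "iyloizb" by 18
  'i' (pos 8) + 18 = pos 0 = 'a'
  'y' (pos 24) + 18 = pos 16 = 'q'
  'l' (pos 11) + 18 = pos 3 = 'd'
  'o' (pos 14) + 18 = pos 6 = 'g'
  'i' (pos 8) + 18 = pos 0 = 'a'
  'z' (pos 25) + 18 = pos 17 = 'r'
  'b' (pos 1) + 18 = pos 19 = 't'
Result: aqdgart

aqdgart


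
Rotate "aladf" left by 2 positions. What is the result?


Input: "aladf", rotate left by 2
First 2 characters: "al"
Remaining characters: "adf"
Concatenate remaining + first: "adf" + "al" = "adfal"

adfal


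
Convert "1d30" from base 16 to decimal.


Input: "1d30" in base 16
Positional expansion:
  Digit '1' (value 1) x 16^3 = 4096
  Digit 'd' (value 13) x 16^2 = 3328
  Digit '3' (value 3) x 16^1 = 48
  Digit '0' (value 0) x 16^0 = 0
Sum = 7472

7472


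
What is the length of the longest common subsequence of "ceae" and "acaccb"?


LCS of "ceae" and "acaccb"
DP table:
           a    c    a    c    c    b
      0    0    0    0    0    0    0
  c   0    0    1    1    1    1    1
  e   0    0    1    1    1    1    1
  a   0    1    1    2    2    2    2
  e   0    1    1    2    2    2    2
LCS length = dp[4][6] = 2

2


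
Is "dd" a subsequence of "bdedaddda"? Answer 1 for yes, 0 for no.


Check if "dd" is a subsequence of "bdedaddda"
Greedy scan:
  Position 0 ('b'): no match needed
  Position 1 ('d'): matches sub[0] = 'd'
  Position 2 ('e'): no match needed
  Position 3 ('d'): matches sub[1] = 'd'
  Position 4 ('a'): no match needed
  Position 5 ('d'): no match needed
  Position 6 ('d'): no match needed
  Position 7 ('d'): no match needed
  Position 8 ('a'): no match needed
All 2 characters matched => is a subsequence

1


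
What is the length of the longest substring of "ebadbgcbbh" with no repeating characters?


Input: "ebadbgcbbh"
Sliding window (track last position of each char):
  Position 0 ('e'): window [0,0] length 1 -- new best
  Position 1 ('b'): window [0,1] length 2 -- new best
  Position 2 ('a'): window [0,2] length 3 -- new best
  Position 3 ('d'): window [0,3] length 4 -- new best
  Position 4 ('b'): repeat (last at 1), move window start to 2
  Position 4 ('b'): window [2,4] length 3
  Position 5 ('g'): window [2,5] length 4
  Position 6 ('c'): window [2,6] length 5 -- new best
  Position 7 ('b'): repeat (last at 4), move window start to 5
  Position 7 ('b'): window [5,7] length 3
  Position 8 ('b'): repeat (last at 7), move window start to 8
  Position 8 ('b'): window [8,8] length 1
  Position 9 ('h'): window [8,9] length 2
Longest substring with no repeats: "adbgc" with length 5

5


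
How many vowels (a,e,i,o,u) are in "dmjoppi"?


Input: dmjoppi
Checking each character:
  'd' at position 0: consonant
  'm' at position 1: consonant
  'j' at position 2: consonant
  'o' at position 3: vowel (running total: 1)
  'p' at position 4: consonant
  'p' at position 5: consonant
  'i' at position 6: vowel (running total: 2)
Total vowels: 2

2


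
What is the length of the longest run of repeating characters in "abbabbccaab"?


Input: "abbabbccaab"
Scanning for longest run:
  Position 1 ('b'): new char, reset run to 1
  Position 2 ('b'): continues run of 'b', length=2
  Position 3 ('a'): new char, reset run to 1
  Position 4 ('b'): new char, reset run to 1
  Position 5 ('b'): continues run of 'b', length=2
  Position 6 ('c'): new char, reset run to 1
  Position 7 ('c'): continues run of 'c', length=2
  Position 8 ('a'): new char, reset run to 1
  Position 9 ('a'): continues run of 'a', length=2
  Position 10 ('b'): new char, reset run to 1
Longest run: 'b' with length 2

2


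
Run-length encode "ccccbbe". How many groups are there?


Input: ccccbbe
Scanning for consecutive runs:
  Group 1: 'c' x 4 (positions 0-3)
  Group 2: 'b' x 2 (positions 4-5)
  Group 3: 'e' x 1 (positions 6-6)
Total groups: 3

3


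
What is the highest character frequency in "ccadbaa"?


Input: ccadbaa
Character counts:
  'a': 3
  'b': 1
  'c': 2
  'd': 1
Maximum frequency: 3

3


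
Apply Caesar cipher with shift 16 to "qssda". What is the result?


Caesar cipher: shift "qssda" by 16
  'q' (pos 16) + 16 = pos 6 = 'g'
  's' (pos 18) + 16 = pos 8 = 'i'
  's' (pos 18) + 16 = pos 8 = 'i'
  'd' (pos 3) + 16 = pos 19 = 't'
  'a' (pos 0) + 16 = pos 16 = 'q'
Result: giitq

giitq


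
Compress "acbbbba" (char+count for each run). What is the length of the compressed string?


Input: acbbbba
Runs:
  'a' x 1 => "a1"
  'c' x 1 => "c1"
  'b' x 4 => "b4"
  'a' x 1 => "a1"
Compressed: "a1c1b4a1"
Compressed length: 8

8


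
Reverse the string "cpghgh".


Input: cpghgh
Reading characters right to left:
  Position 5: 'h'
  Position 4: 'g'
  Position 3: 'h'
  Position 2: 'g'
  Position 1: 'p'
  Position 0: 'c'
Reversed: hghgpc

hghgpc


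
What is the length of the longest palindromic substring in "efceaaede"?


Input: "efceaaede"
Checking substrings for palindromes:
  [3:7] "eaae" (len 4) => palindrome
  [6:9] "ede" (len 3) => palindrome
  [4:6] "aa" (len 2) => palindrome
Longest palindromic substring: "eaae" with length 4

4


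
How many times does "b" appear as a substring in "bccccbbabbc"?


Searching for "b" in "bccccbbabbc"
Scanning each position:
  Position 0: "b" => MATCH
  Position 1: "c" => no
  Position 2: "c" => no
  Position 3: "c" => no
  Position 4: "c" => no
  Position 5: "b" => MATCH
  Position 6: "b" => MATCH
  Position 7: "a" => no
  Position 8: "b" => MATCH
  Position 9: "b" => MATCH
  Position 10: "c" => no
Total occurrences: 5

5


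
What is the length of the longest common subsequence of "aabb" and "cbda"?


LCS of "aabb" and "cbda"
DP table:
           c    b    d    a
      0    0    0    0    0
  a   0    0    0    0    1
  a   0    0    0    0    1
  b   0    0    1    1    1
  b   0    0    1    1    1
LCS length = dp[4][4] = 1

1


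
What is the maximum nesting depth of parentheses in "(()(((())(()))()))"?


Input: "(()(((())(()))()))"
Tracking depth:
  Position 0 '(': depth becomes 1
  Position 1 '(': depth becomes 2
  Position 2 ')': depth becomes 1
  Position 3 '(': depth becomes 2
  Position 4 '(': depth becomes 3
  Position 5 '(': depth becomes 4
  Position 6 '(': depth becomes 5
  Position 7 ')': depth becomes 4
  Position 8 ')': depth becomes 3
  Position 9 '(': depth becomes 4
  Position 10 '(': depth becomes 5
  Position 11 ')': depth becomes 4
  Position 12 ')': depth becomes 3
  Position 13 ')': depth becomes 2
  Position 14 '(': depth becomes 3
  Position 15 ')': depth becomes 2
  Position 16 ')': depth becomes 1
  Position 17 ')': depth becomes 0
Maximum depth reached: 5

5


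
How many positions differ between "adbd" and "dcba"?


Comparing "adbd" and "dcba" position by position:
  Position 0: 'a' vs 'd' => DIFFER
  Position 1: 'd' vs 'c' => DIFFER
  Position 2: 'b' vs 'b' => same
  Position 3: 'd' vs 'a' => DIFFER
Positions that differ: 3

3


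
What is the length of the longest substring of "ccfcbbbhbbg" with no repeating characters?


Input: "ccfcbbbhbbg"
Sliding window (track last position of each char):
  Position 0 ('c'): window [0,0] length 1 -- new best
  Position 1 ('c'): repeat (last at 0), move window start to 1
  Position 1 ('c'): window [1,1] length 1
  Position 2 ('f'): window [1,2] length 2 -- new best
  Position 3 ('c'): repeat (last at 1), move window start to 2
  Position 3 ('c'): window [2,3] length 2
  Position 4 ('b'): window [2,4] length 3 -- new best
  Position 5 ('b'): repeat (last at 4), move window start to 5
  Position 5 ('b'): window [5,5] length 1
  Position 6 ('b'): repeat (last at 5), move window start to 6
  Position 6 ('b'): window [6,6] length 1
  Position 7 ('h'): window [6,7] length 2
  Position 8 ('b'): repeat (last at 6), move window start to 7
  Position 8 ('b'): window [7,8] length 2
  Position 9 ('b'): repeat (last at 8), move window start to 9
  Position 9 ('b'): window [9,9] length 1
  Position 10 ('g'): window [9,10] length 2
Longest substring with no repeats: "fcb" with length 3

3


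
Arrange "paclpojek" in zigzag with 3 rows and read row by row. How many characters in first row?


Zigzag "paclpojek" into 3 rows:
Placing characters:
  'p' => row 0
  'a' => row 1
  'c' => row 2
  'l' => row 1
  'p' => row 0
  'o' => row 1
  'j' => row 2
  'e' => row 1
  'k' => row 0
Rows:
  Row 0: "ppk"
  Row 1: "aloe"
  Row 2: "cj"
First row length: 3

3


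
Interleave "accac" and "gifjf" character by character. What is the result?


Interleaving "accac" and "gifjf":
  Position 0: 'a' from first, 'g' from second => "ag"
  Position 1: 'c' from first, 'i' from second => "ci"
  Position 2: 'c' from first, 'f' from second => "cf"
  Position 3: 'a' from first, 'j' from second => "aj"
  Position 4: 'c' from first, 'f' from second => "cf"
Result: agcicfajcf

agcicfajcf


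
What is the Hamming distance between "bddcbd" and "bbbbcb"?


Comparing "bddcbd" and "bbbbcb" position by position:
  Position 0: 'b' vs 'b' => same
  Position 1: 'd' vs 'b' => differ
  Position 2: 'd' vs 'b' => differ
  Position 3: 'c' vs 'b' => differ
  Position 4: 'b' vs 'c' => differ
  Position 5: 'd' vs 'b' => differ
Total differences (Hamming distance): 5

5


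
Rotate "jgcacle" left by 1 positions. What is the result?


Input: "jgcacle", rotate left by 1
First 1 characters: "j"
Remaining characters: "gcacle"
Concatenate remaining + first: "gcacle" + "j" = "gcaclej"

gcaclej


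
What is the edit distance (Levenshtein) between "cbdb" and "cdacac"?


Computing edit distance: "cbdb" -> "cdacac"
DP table:
           c    d    a    c    a    c
      0    1    2    3    4    5    6
  c   1    0    1    2    3    4    5
  b   2    1    1    2    3    4    5
  d   3    2    1    2    3    4    5
  b   4    3    2    2    3    4    5
Edit distance = dp[4][6] = 5

5


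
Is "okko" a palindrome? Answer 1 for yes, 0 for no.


Input: okko
Reversed: okko
  Compare pos 0 ('o') with pos 3 ('o'): match
  Compare pos 1 ('k') with pos 2 ('k'): match
Result: palindrome

1


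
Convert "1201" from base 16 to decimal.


Input: "1201" in base 16
Positional expansion:
  Digit '1' (value 1) x 16^3 = 4096
  Digit '2' (value 2) x 16^2 = 512
  Digit '0' (value 0) x 16^1 = 0
  Digit '1' (value 1) x 16^0 = 1
Sum = 4609

4609


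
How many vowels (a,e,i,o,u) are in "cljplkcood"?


Input: cljplkcood
Checking each character:
  'c' at position 0: consonant
  'l' at position 1: consonant
  'j' at position 2: consonant
  'p' at position 3: consonant
  'l' at position 4: consonant
  'k' at position 5: consonant
  'c' at position 6: consonant
  'o' at position 7: vowel (running total: 1)
  'o' at position 8: vowel (running total: 2)
  'd' at position 9: consonant
Total vowels: 2

2


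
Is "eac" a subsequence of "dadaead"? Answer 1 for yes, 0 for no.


Check if "eac" is a subsequence of "dadaead"
Greedy scan:
  Position 0 ('d'): no match needed
  Position 1 ('a'): no match needed
  Position 2 ('d'): no match needed
  Position 3 ('a'): no match needed
  Position 4 ('e'): matches sub[0] = 'e'
  Position 5 ('a'): matches sub[1] = 'a'
  Position 6 ('d'): no match needed
Only matched 2/3 characters => not a subsequence

0


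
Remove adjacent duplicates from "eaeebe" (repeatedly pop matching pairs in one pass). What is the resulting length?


Input: eaeebe
Stack-based adjacent duplicate removal:
  Read 'e': push. Stack: e
  Read 'a': push. Stack: ea
  Read 'e': push. Stack: eae
  Read 'e': matches stack top 'e' => pop. Stack: ea
  Read 'b': push. Stack: eab
  Read 'e': push. Stack: eabe
Final stack: "eabe" (length 4)

4


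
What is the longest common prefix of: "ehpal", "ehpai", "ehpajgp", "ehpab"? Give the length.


Words: ehpal, ehpai, ehpajgp, ehpab
  Position 0: all 'e' => match
  Position 1: all 'h' => match
  Position 2: all 'p' => match
  Position 3: all 'a' => match
  Position 4: ('l', 'i', 'j', 'b') => mismatch, stop
LCP = "ehpa" (length 4)

4


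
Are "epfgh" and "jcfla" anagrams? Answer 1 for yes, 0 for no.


Strings: "epfgh", "jcfla"
Sorted first:  efghp
Sorted second: acfjl
Differ at position 0: 'e' vs 'a' => not anagrams

0


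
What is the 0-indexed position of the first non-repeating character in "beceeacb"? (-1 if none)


Input: beceeacb
Character frequencies:
  'a': 1
  'b': 2
  'c': 2
  'e': 3
Scanning left to right for freq == 1:
  Position 0 ('b'): freq=2, skip
  Position 1 ('e'): freq=3, skip
  Position 2 ('c'): freq=2, skip
  Position 3 ('e'): freq=3, skip
  Position 4 ('e'): freq=3, skip
  Position 5 ('a'): unique! => answer = 5

5


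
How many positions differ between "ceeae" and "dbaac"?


Comparing "ceeae" and "dbaac" position by position:
  Position 0: 'c' vs 'd' => DIFFER
  Position 1: 'e' vs 'b' => DIFFER
  Position 2: 'e' vs 'a' => DIFFER
  Position 3: 'a' vs 'a' => same
  Position 4: 'e' vs 'c' => DIFFER
Positions that differ: 4

4


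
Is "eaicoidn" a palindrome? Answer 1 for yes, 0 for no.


Input: eaicoidn
Reversed: ndiociae
  Compare pos 0 ('e') with pos 7 ('n'): MISMATCH
  Compare pos 1 ('a') with pos 6 ('d'): MISMATCH
  Compare pos 2 ('i') with pos 5 ('i'): match
  Compare pos 3 ('c') with pos 4 ('o'): MISMATCH
Result: not a palindrome

0


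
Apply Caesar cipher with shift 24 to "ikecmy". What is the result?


Caesar cipher: shift "ikecmy" by 24
  'i' (pos 8) + 24 = pos 6 = 'g'
  'k' (pos 10) + 24 = pos 8 = 'i'
  'e' (pos 4) + 24 = pos 2 = 'c'
  'c' (pos 2) + 24 = pos 0 = 'a'
  'm' (pos 12) + 24 = pos 10 = 'k'
  'y' (pos 24) + 24 = pos 22 = 'w'
Result: gicakw

gicakw


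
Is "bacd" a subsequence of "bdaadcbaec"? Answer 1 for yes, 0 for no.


Check if "bacd" is a subsequence of "bdaadcbaec"
Greedy scan:
  Position 0 ('b'): matches sub[0] = 'b'
  Position 1 ('d'): no match needed
  Position 2 ('a'): matches sub[1] = 'a'
  Position 3 ('a'): no match needed
  Position 4 ('d'): no match needed
  Position 5 ('c'): matches sub[2] = 'c'
  Position 6 ('b'): no match needed
  Position 7 ('a'): no match needed
  Position 8 ('e'): no match needed
  Position 9 ('c'): no match needed
Only matched 3/4 characters => not a subsequence

0


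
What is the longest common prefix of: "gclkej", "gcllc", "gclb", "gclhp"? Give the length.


Words: gclkej, gcllc, gclb, gclhp
  Position 0: all 'g' => match
  Position 1: all 'c' => match
  Position 2: all 'l' => match
  Position 3: ('k', 'l', 'b', 'h') => mismatch, stop
LCP = "gcl" (length 3)

3


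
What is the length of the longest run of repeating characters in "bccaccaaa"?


Input: "bccaccaaa"
Scanning for longest run:
  Position 1 ('c'): new char, reset run to 1
  Position 2 ('c'): continues run of 'c', length=2
  Position 3 ('a'): new char, reset run to 1
  Position 4 ('c'): new char, reset run to 1
  Position 5 ('c'): continues run of 'c', length=2
  Position 6 ('a'): new char, reset run to 1
  Position 7 ('a'): continues run of 'a', length=2
  Position 8 ('a'): continues run of 'a', length=3
Longest run: 'a' with length 3

3


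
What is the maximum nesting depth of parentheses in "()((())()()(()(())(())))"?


Input: "()((())()()(()(())(())))"
Tracking depth:
  Position 0 '(': depth becomes 1
  Position 1 ')': depth becomes 0
  Position 2 '(': depth becomes 1
  Position 3 '(': depth becomes 2
  Position 4 '(': depth becomes 3
  Position 5 ')': depth becomes 2
  Position 6 ')': depth becomes 1
  Position 7 '(': depth becomes 2
  Position 8 ')': depth becomes 1
  Position 9 '(': depth becomes 2
  Position 10 ')': depth becomes 1
  Position 11 '(': depth becomes 2
  Position 12 '(': depth becomes 3
  Position 13 ')': depth becomes 2
  Position 14 '(': depth becomes 3
  Position 15 '(': depth becomes 4
  Position 16 ')': depth becomes 3
  Position 17 ')': depth becomes 2
  Position 18 '(': depth becomes 3
  Position 19 '(': depth becomes 4
  Position 20 ')': depth becomes 3
  Position 21 ')': depth becomes 2
  Position 22 ')': depth becomes 1
  Position 23 ')': depth becomes 0
Maximum depth reached: 4

4


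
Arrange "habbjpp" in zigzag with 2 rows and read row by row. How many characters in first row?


Zigzag "habbjpp" into 2 rows:
Placing characters:
  'h' => row 0
  'a' => row 1
  'b' => row 0
  'b' => row 1
  'j' => row 0
  'p' => row 1
  'p' => row 0
Rows:
  Row 0: "hbjp"
  Row 1: "abp"
First row length: 4

4


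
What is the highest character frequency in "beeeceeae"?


Input: beeeceeae
Character counts:
  'a': 1
  'b': 1
  'c': 1
  'e': 6
Maximum frequency: 6

6


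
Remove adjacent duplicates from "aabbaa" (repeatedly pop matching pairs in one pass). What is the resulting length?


Input: aabbaa
Stack-based adjacent duplicate removal:
  Read 'a': push. Stack: a
  Read 'a': matches stack top 'a' => pop. Stack: (empty)
  Read 'b': push. Stack: b
  Read 'b': matches stack top 'b' => pop. Stack: (empty)
  Read 'a': push. Stack: a
  Read 'a': matches stack top 'a' => pop. Stack: (empty)
Final stack: "" (length 0)

0


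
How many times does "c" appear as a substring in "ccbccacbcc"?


Searching for "c" in "ccbccacbcc"
Scanning each position:
  Position 0: "c" => MATCH
  Position 1: "c" => MATCH
  Position 2: "b" => no
  Position 3: "c" => MATCH
  Position 4: "c" => MATCH
  Position 5: "a" => no
  Position 6: "c" => MATCH
  Position 7: "b" => no
  Position 8: "c" => MATCH
  Position 9: "c" => MATCH
Total occurrences: 7

7


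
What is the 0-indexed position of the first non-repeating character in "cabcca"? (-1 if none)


Input: cabcca
Character frequencies:
  'a': 2
  'b': 1
  'c': 3
Scanning left to right for freq == 1:
  Position 0 ('c'): freq=3, skip
  Position 1 ('a'): freq=2, skip
  Position 2 ('b'): unique! => answer = 2

2


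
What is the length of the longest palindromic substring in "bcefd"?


Input: "bcefd"
Checking substrings for palindromes:
  No multi-char palindromic substrings found
Longest palindromic substring: "b" with length 1

1


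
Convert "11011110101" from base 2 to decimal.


Input: "11011110101" in base 2
Positional expansion:
  Digit '1' (value 1) x 2^10 = 1024
  Digit '1' (value 1) x 2^9 = 512
  Digit '0' (value 0) x 2^8 = 0
  Digit '1' (value 1) x 2^7 = 128
  Digit '1' (value 1) x 2^6 = 64
  Digit '1' (value 1) x 2^5 = 32
  Digit '1' (value 1) x 2^4 = 16
  Digit '0' (value 0) x 2^3 = 0
  Digit '1' (value 1) x 2^2 = 4
  Digit '0' (value 0) x 2^1 = 0
  Digit '1' (value 1) x 2^0 = 1
Sum = 1781

1781


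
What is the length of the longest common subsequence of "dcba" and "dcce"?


LCS of "dcba" and "dcce"
DP table:
           d    c    c    e
      0    0    0    0    0
  d   0    1    1    1    1
  c   0    1    2    2    2
  b   0    1    2    2    2
  a   0    1    2    2    2
LCS length = dp[4][4] = 2

2


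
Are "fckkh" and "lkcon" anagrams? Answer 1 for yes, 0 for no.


Strings: "fckkh", "lkcon"
Sorted first:  cfhkk
Sorted second: cklno
Differ at position 1: 'f' vs 'k' => not anagrams

0


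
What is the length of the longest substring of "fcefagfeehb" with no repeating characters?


Input: "fcefagfeehb"
Sliding window (track last position of each char):
  Position 0 ('f'): window [0,0] length 1 -- new best
  Position 1 ('c'): window [0,1] length 2 -- new best
  Position 2 ('e'): window [0,2] length 3 -- new best
  Position 3 ('f'): repeat (last at 0), move window start to 1
  Position 3 ('f'): window [1,3] length 3
  Position 4 ('a'): window [1,4] length 4 -- new best
  Position 5 ('g'): window [1,5] length 5 -- new best
  Position 6 ('f'): repeat (last at 3), move window start to 4
  Position 6 ('f'): window [4,6] length 3
  Position 7 ('e'): window [4,7] length 4
  Position 8 ('e'): repeat (last at 7), move window start to 8
  Position 8 ('e'): window [8,8] length 1
  Position 9 ('h'): window [8,9] length 2
  Position 10 ('b'): window [8,10] length 3
Longest substring with no repeats: "cefag" with length 5

5


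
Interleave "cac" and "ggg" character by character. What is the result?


Interleaving "cac" and "ggg":
  Position 0: 'c' from first, 'g' from second => "cg"
  Position 1: 'a' from first, 'g' from second => "ag"
  Position 2: 'c' from first, 'g' from second => "cg"
Result: cgagcg

cgagcg
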